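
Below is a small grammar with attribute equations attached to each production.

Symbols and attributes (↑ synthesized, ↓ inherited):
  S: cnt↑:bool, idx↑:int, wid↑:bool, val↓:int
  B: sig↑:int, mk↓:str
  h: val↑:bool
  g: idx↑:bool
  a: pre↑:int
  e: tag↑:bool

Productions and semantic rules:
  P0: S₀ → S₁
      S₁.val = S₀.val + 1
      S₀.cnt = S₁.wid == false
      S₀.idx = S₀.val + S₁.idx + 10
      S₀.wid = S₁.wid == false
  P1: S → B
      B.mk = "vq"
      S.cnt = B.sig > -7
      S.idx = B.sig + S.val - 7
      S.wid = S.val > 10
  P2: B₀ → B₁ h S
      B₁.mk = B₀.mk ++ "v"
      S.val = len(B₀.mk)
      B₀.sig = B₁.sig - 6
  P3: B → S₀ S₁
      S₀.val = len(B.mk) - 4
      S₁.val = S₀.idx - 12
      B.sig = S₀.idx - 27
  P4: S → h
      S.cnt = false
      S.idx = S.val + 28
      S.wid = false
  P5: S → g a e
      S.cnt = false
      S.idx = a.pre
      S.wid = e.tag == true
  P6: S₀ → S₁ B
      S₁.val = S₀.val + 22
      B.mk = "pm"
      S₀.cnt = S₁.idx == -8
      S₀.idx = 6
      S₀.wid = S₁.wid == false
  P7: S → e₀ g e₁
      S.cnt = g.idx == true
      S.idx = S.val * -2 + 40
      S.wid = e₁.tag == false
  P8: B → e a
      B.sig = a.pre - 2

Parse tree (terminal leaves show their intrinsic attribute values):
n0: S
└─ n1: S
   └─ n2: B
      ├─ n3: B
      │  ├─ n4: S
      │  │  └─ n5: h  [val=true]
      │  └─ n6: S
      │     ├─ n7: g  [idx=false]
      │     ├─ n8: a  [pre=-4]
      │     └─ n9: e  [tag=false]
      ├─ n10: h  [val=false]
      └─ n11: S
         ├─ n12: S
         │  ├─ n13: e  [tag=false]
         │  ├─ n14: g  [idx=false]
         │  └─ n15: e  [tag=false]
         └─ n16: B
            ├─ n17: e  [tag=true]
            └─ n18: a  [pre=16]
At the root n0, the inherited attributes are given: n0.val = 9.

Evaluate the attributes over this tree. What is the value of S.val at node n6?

1. n0.val = 9  [given at root]
2. n1.val = 10  [S₀.val + 1]
3. n2.mk = "vq"  ["vq"]
4. n3.mk = "vqv"  [B₀.mk ++ "v"]
5. n4.val = -1  [len(B.mk) - 4]
6. n5.val = true  [terminal]
7. n4.cnt = false  [false]
8. n4.idx = 27  [S.val + 28]
9. n4.wid = false  [false]
10. n6.val = 15  [S₀.idx - 12]
11. n7.idx = false  [terminal]
12. n8.pre = -4  [terminal]
13. n9.tag = false  [terminal]
14. n6.cnt = false  [false]
15. n6.idx = -4  [a.pre]
16. n6.wid = false  [e.tag == true]
17. n3.sig = 0  [S₀.idx - 27]
18. n10.val = false  [terminal]
19. n11.val = 2  [len(B₀.mk)]
20. n12.val = 24  [S₀.val + 22]
21. n13.tag = false  [terminal]
22. n14.idx = false  [terminal]
23. n15.tag = false  [terminal]
24. n12.cnt = false  [g.idx == true]
25. n12.idx = -8  [S.val * -2 + 40]
26. n12.wid = true  [e₁.tag == false]
27. n16.mk = "pm"  ["pm"]
28. n17.tag = true  [terminal]
29. n18.pre = 16  [terminal]
30. n16.sig = 14  [a.pre - 2]
31. n11.cnt = true  [S₁.idx == -8]
32. n11.idx = 6  [6]
33. n11.wid = false  [S₁.wid == false]
34. n2.sig = -6  [B₁.sig - 6]
35. n1.cnt = true  [B.sig > -7]
36. n1.idx = -3  [B.sig + S.val - 7]
37. n1.wid = false  [S.val > 10]
38. n0.cnt = true  [S₁.wid == false]
39. n0.idx = 16  [S₀.val + S₁.idx + 10]
40. n0.wid = true  [S₁.wid == false]

15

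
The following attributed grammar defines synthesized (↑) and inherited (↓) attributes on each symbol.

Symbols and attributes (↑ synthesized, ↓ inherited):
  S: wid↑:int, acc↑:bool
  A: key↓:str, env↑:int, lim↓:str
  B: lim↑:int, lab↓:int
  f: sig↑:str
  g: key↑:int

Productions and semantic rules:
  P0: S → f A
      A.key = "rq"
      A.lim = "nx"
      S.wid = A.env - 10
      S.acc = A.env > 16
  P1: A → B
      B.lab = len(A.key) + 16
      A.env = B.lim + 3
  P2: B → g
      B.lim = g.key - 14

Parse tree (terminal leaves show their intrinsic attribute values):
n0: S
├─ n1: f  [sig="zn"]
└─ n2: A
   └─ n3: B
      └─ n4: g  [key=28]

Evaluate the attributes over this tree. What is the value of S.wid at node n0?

1. n1.sig = "zn"  [terminal]
2. n2.key = "rq"  ["rq"]
3. n2.lim = "nx"  ["nx"]
4. n3.lab = 18  [len(A.key) + 16]
5. n4.key = 28  [terminal]
6. n3.lim = 14  [g.key - 14]
7. n2.env = 17  [B.lim + 3]
8. n0.wid = 7  [A.env - 10]
9. n0.acc = true  [A.env > 16]

7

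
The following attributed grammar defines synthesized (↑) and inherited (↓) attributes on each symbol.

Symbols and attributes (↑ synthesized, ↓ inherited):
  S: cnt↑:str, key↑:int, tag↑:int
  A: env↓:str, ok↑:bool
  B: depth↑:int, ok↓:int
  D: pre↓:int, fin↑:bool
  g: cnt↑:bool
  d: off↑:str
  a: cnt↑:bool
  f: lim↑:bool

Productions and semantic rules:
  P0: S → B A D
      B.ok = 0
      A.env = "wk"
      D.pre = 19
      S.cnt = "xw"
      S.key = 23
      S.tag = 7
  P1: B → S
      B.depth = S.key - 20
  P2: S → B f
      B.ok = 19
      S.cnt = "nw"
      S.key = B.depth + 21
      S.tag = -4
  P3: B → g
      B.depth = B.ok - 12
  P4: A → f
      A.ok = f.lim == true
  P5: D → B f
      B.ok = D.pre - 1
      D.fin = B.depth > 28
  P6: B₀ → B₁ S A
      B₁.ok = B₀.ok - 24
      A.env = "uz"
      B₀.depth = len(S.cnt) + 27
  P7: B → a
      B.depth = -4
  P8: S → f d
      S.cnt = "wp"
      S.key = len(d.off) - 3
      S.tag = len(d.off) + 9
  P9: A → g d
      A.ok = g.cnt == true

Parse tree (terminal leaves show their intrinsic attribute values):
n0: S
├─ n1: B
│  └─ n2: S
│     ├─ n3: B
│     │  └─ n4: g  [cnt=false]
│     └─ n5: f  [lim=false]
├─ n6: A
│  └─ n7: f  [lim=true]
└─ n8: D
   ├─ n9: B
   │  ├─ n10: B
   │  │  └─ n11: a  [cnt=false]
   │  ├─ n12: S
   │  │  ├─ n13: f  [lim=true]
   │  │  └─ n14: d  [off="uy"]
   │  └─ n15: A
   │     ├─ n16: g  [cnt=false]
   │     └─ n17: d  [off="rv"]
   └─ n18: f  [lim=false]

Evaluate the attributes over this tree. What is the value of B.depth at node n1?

1. n1.ok = 0  [0]
2. n3.ok = 19  [19]
3. n4.cnt = false  [terminal]
4. n3.depth = 7  [B.ok - 12]
5. n5.lim = false  [terminal]
6. n2.cnt = "nw"  ["nw"]
7. n2.key = 28  [B.depth + 21]
8. n2.tag = -4  [-4]
9. n1.depth = 8  [S.key - 20]
10. n6.env = "wk"  ["wk"]
11. n7.lim = true  [terminal]
12. n6.ok = true  [f.lim == true]
13. n8.pre = 19  [19]
14. n9.ok = 18  [D.pre - 1]
15. n10.ok = -6  [B₀.ok - 24]
16. n11.cnt = false  [terminal]
17. n10.depth = -4  [-4]
18. n13.lim = true  [terminal]
19. n14.off = "uy"  [terminal]
20. n12.cnt = "wp"  ["wp"]
21. n12.key = -1  [len(d.off) - 3]
22. n12.tag = 11  [len(d.off) + 9]
23. n15.env = "uz"  ["uz"]
24. n16.cnt = false  [terminal]
25. n17.off = "rv"  [terminal]
26. n15.ok = false  [g.cnt == true]
27. n9.depth = 29  [len(S.cnt) + 27]
28. n18.lim = false  [terminal]
29. n8.fin = true  [B.depth > 28]
30. n0.cnt = "xw"  ["xw"]
31. n0.key = 23  [23]
32. n0.tag = 7  [7]

8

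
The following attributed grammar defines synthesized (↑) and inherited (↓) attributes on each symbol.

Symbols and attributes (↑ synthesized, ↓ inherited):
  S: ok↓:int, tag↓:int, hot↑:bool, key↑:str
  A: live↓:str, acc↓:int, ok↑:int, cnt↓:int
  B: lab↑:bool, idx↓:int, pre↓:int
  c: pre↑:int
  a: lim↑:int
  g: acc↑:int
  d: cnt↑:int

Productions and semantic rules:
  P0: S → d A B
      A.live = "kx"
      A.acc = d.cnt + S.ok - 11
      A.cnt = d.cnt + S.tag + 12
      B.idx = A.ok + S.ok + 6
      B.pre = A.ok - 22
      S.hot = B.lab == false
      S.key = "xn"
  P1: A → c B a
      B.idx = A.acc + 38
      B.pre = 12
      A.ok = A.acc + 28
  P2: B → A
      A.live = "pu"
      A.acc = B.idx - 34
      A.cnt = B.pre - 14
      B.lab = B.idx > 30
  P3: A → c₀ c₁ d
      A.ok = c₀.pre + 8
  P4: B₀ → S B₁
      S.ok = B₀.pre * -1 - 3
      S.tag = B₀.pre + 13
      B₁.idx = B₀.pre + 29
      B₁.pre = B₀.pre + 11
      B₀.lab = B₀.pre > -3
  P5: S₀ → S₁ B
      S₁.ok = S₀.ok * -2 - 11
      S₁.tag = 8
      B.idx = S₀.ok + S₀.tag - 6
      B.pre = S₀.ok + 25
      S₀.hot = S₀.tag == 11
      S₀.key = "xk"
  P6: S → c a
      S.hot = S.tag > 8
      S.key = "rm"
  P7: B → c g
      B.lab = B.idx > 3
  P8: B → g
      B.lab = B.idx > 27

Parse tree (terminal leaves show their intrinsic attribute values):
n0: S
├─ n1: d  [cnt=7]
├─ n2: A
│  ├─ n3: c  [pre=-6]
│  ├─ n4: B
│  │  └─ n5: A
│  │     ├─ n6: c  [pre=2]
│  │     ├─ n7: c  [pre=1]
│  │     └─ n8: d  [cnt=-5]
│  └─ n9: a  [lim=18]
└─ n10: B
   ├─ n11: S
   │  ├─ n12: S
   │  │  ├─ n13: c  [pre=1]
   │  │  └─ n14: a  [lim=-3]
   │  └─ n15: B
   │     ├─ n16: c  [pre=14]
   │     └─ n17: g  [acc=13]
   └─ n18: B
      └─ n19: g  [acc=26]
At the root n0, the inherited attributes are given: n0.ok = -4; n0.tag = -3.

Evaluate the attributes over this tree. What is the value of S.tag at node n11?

1. n0.ok = -4  [given at root]
2. n0.tag = -3  [given at root]
3. n1.cnt = 7  [terminal]
4. n2.live = "kx"  ["kx"]
5. n2.acc = -8  [d.cnt + S.ok - 11]
6. n2.cnt = 16  [d.cnt + S.tag + 12]
7. n3.pre = -6  [terminal]
8. n4.idx = 30  [A.acc + 38]
9. n4.pre = 12  [12]
10. n5.live = "pu"  ["pu"]
11. n5.acc = -4  [B.idx - 34]
12. n5.cnt = -2  [B.pre - 14]
13. n6.pre = 2  [terminal]
14. n7.pre = 1  [terminal]
15. n8.cnt = -5  [terminal]
16. n5.ok = 10  [c₀.pre + 8]
17. n4.lab = false  [B.idx > 30]
18. n9.lim = 18  [terminal]
19. n2.ok = 20  [A.acc + 28]
20. n10.idx = 22  [A.ok + S.ok + 6]
21. n10.pre = -2  [A.ok - 22]
22. n11.ok = -1  [B₀.pre * -1 - 3]
23. n11.tag = 11  [B₀.pre + 13]
24. n12.ok = -9  [S₀.ok * -2 - 11]
25. n12.tag = 8  [8]
26. n13.pre = 1  [terminal]
27. n14.lim = -3  [terminal]
28. n12.hot = false  [S.tag > 8]
29. n12.key = "rm"  ["rm"]
30. n15.idx = 4  [S₀.ok + S₀.tag - 6]
31. n15.pre = 24  [S₀.ok + 25]
32. n16.pre = 14  [terminal]
33. n17.acc = 13  [terminal]
34. n15.lab = true  [B.idx > 3]
35. n11.hot = true  [S₀.tag == 11]
36. n11.key = "xk"  ["xk"]
37. n18.idx = 27  [B₀.pre + 29]
38. n18.pre = 9  [B₀.pre + 11]
39. n19.acc = 26  [terminal]
40. n18.lab = false  [B.idx > 27]
41. n10.lab = true  [B₀.pre > -3]
42. n0.hot = false  [B.lab == false]
43. n0.key = "xn"  ["xn"]

11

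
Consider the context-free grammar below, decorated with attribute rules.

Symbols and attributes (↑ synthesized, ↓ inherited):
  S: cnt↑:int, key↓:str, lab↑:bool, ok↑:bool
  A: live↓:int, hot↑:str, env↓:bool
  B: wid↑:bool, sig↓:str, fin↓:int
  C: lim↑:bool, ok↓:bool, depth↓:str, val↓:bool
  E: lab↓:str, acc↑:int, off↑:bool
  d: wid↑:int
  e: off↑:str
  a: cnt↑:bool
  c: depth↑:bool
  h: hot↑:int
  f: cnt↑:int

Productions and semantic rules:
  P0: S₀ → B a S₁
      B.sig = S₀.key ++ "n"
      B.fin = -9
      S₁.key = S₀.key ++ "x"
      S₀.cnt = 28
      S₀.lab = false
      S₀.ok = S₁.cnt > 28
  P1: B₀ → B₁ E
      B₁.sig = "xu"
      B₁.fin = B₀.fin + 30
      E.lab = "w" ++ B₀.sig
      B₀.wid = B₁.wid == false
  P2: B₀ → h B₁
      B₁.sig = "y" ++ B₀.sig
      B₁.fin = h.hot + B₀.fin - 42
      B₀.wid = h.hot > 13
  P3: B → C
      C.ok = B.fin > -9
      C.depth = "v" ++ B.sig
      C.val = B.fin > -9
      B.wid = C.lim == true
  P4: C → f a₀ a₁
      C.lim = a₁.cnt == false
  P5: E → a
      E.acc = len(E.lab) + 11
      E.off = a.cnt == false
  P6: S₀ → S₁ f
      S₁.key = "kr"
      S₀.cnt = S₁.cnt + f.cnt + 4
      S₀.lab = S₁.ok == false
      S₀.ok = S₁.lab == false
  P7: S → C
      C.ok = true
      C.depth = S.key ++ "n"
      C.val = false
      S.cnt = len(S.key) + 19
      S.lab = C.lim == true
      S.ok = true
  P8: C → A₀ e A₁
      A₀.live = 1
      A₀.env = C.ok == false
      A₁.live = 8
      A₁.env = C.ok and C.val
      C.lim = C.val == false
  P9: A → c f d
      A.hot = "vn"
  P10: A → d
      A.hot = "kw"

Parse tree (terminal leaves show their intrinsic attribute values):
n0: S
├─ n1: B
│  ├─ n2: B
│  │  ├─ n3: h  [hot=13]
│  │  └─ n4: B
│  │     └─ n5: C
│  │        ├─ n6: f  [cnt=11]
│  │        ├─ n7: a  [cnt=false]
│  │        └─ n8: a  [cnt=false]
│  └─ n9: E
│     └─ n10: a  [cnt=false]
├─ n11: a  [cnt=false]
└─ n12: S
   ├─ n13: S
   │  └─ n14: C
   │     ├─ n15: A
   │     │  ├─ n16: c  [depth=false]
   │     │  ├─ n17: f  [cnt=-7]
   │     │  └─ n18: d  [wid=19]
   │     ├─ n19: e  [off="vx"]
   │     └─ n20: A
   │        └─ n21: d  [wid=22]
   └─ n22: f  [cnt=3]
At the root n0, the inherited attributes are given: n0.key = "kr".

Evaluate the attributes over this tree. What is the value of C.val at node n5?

1. n0.key = "kr"  [given at root]
2. n1.sig = "krn"  [S₀.key ++ "n"]
3. n1.fin = -9  [-9]
4. n2.sig = "xu"  ["xu"]
5. n2.fin = 21  [B₀.fin + 30]
6. n3.hot = 13  [terminal]
7. n4.sig = "yxu"  ["y" ++ B₀.sig]
8. n4.fin = -8  [h.hot + B₀.fin - 42]
9. n5.ok = true  [B.fin > -9]
10. n5.depth = "vyxu"  ["v" ++ B.sig]
11. n5.val = true  [B.fin > -9]
12. n6.cnt = 11  [terminal]
13. n7.cnt = false  [terminal]
14. n8.cnt = false  [terminal]
15. n5.lim = true  [a₁.cnt == false]
16. n4.wid = true  [C.lim == true]
17. n2.wid = false  [h.hot > 13]
18. n9.lab = "wkrn"  ["w" ++ B₀.sig]
19. n10.cnt = false  [terminal]
20. n9.acc = 15  [len(E.lab) + 11]
21. n9.off = true  [a.cnt == false]
22. n1.wid = true  [B₁.wid == false]
23. n11.cnt = false  [terminal]
24. n12.key = "krx"  [S₀.key ++ "x"]
25. n13.key = "kr"  ["kr"]
26. n14.ok = true  [true]
27. n14.depth = "krn"  [S.key ++ "n"]
28. n14.val = false  [false]
29. n15.live = 1  [1]
30. n15.env = false  [C.ok == false]
31. n16.depth = false  [terminal]
32. n17.cnt = -7  [terminal]
33. n18.wid = 19  [terminal]
34. n15.hot = "vn"  ["vn"]
35. n19.off = "vx"  [terminal]
36. n20.live = 8  [8]
37. n20.env = false  [C.ok and C.val]
38. n21.wid = 22  [terminal]
39. n20.hot = "kw"  ["kw"]
40. n14.lim = true  [C.val == false]
41. n13.cnt = 21  [len(S.key) + 19]
42. n13.lab = true  [C.lim == true]
43. n13.ok = true  [true]
44. n22.cnt = 3  [terminal]
45. n12.cnt = 28  [S₁.cnt + f.cnt + 4]
46. n12.lab = false  [S₁.ok == false]
47. n12.ok = false  [S₁.lab == false]
48. n0.cnt = 28  [28]
49. n0.lab = false  [false]
50. n0.ok = false  [S₁.cnt > 28]

true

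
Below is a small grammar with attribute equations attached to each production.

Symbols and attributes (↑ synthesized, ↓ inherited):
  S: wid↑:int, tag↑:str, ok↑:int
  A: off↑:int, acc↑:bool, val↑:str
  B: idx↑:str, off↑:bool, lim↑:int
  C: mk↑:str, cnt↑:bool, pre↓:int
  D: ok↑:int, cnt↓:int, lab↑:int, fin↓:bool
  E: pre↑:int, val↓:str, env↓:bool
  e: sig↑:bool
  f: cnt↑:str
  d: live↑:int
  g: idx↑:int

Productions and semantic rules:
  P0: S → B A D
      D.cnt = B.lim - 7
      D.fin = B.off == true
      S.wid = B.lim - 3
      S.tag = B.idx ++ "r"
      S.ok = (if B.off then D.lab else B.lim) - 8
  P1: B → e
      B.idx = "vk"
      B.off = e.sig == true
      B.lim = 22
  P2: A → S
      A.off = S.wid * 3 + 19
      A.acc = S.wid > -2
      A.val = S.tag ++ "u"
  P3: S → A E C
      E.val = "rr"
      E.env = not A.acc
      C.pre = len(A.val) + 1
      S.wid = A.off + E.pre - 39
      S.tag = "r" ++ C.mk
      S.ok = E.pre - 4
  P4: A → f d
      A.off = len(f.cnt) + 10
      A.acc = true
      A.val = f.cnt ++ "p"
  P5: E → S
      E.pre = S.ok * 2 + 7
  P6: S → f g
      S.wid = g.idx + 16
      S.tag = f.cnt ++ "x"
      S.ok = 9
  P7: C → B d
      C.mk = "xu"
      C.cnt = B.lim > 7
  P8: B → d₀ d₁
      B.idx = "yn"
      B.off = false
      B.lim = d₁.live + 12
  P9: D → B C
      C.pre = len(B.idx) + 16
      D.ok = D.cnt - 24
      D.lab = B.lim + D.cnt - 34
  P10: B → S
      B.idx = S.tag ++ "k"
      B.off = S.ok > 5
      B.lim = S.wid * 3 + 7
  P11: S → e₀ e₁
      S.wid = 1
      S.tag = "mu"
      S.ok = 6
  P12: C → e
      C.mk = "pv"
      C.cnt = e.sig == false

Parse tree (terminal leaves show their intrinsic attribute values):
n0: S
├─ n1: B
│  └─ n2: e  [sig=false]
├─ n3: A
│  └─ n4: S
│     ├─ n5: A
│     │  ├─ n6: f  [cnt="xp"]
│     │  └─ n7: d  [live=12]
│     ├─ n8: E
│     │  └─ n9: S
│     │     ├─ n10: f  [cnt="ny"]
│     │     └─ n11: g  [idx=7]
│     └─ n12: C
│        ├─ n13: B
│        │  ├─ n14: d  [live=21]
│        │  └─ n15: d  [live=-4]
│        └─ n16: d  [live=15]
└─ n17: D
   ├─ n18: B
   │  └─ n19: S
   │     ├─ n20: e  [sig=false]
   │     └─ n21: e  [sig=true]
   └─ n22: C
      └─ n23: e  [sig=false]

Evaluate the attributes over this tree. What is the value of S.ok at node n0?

1. n2.sig = false  [terminal]
2. n1.idx = "vk"  ["vk"]
3. n1.off = false  [e.sig == true]
4. n1.lim = 22  [22]
5. n6.cnt = "xp"  [terminal]
6. n7.live = 12  [terminal]
7. n5.off = 12  [len(f.cnt) + 10]
8. n5.acc = true  [true]
9. n5.val = "xpp"  [f.cnt ++ "p"]
10. n8.val = "rr"  ["rr"]
11. n8.env = false  [not A.acc]
12. n10.cnt = "ny"  [terminal]
13. n11.idx = 7  [terminal]
14. n9.wid = 23  [g.idx + 16]
15. n9.tag = "nyx"  [f.cnt ++ "x"]
16. n9.ok = 9  [9]
17. n8.pre = 25  [S.ok * 2 + 7]
18. n12.pre = 4  [len(A.val) + 1]
19. n14.live = 21  [terminal]
20. n15.live = -4  [terminal]
21. n13.idx = "yn"  ["yn"]
22. n13.off = false  [false]
23. n13.lim = 8  [d₁.live + 12]
24. n16.live = 15  [terminal]
25. n12.mk = "xu"  ["xu"]
26. n12.cnt = true  [B.lim > 7]
27. n4.wid = -2  [A.off + E.pre - 39]
28. n4.tag = "rxu"  ["r" ++ C.mk]
29. n4.ok = 21  [E.pre - 4]
30. n3.off = 13  [S.wid * 3 + 19]
31. n3.acc = false  [S.wid > -2]
32. n3.val = "rxuu"  [S.tag ++ "u"]
33. n17.cnt = 15  [B.lim - 7]
34. n17.fin = false  [B.off == true]
35. n20.sig = false  [terminal]
36. n21.sig = true  [terminal]
37. n19.wid = 1  [1]
38. n19.tag = "mu"  ["mu"]
39. n19.ok = 6  [6]
40. n18.idx = "muk"  [S.tag ++ "k"]
41. n18.off = true  [S.ok > 5]
42. n18.lim = 10  [S.wid * 3 + 7]
43. n22.pre = 19  [len(B.idx) + 16]
44. n23.sig = false  [terminal]
45. n22.mk = "pv"  ["pv"]
46. n22.cnt = true  [e.sig == false]
47. n17.ok = -9  [D.cnt - 24]
48. n17.lab = -9  [B.lim + D.cnt - 34]
49. n0.wid = 19  [B.lim - 3]
50. n0.tag = "vkr"  [B.idx ++ "r"]
51. n0.ok = 14  [(if B.off then D.lab else B.lim) - 8]

14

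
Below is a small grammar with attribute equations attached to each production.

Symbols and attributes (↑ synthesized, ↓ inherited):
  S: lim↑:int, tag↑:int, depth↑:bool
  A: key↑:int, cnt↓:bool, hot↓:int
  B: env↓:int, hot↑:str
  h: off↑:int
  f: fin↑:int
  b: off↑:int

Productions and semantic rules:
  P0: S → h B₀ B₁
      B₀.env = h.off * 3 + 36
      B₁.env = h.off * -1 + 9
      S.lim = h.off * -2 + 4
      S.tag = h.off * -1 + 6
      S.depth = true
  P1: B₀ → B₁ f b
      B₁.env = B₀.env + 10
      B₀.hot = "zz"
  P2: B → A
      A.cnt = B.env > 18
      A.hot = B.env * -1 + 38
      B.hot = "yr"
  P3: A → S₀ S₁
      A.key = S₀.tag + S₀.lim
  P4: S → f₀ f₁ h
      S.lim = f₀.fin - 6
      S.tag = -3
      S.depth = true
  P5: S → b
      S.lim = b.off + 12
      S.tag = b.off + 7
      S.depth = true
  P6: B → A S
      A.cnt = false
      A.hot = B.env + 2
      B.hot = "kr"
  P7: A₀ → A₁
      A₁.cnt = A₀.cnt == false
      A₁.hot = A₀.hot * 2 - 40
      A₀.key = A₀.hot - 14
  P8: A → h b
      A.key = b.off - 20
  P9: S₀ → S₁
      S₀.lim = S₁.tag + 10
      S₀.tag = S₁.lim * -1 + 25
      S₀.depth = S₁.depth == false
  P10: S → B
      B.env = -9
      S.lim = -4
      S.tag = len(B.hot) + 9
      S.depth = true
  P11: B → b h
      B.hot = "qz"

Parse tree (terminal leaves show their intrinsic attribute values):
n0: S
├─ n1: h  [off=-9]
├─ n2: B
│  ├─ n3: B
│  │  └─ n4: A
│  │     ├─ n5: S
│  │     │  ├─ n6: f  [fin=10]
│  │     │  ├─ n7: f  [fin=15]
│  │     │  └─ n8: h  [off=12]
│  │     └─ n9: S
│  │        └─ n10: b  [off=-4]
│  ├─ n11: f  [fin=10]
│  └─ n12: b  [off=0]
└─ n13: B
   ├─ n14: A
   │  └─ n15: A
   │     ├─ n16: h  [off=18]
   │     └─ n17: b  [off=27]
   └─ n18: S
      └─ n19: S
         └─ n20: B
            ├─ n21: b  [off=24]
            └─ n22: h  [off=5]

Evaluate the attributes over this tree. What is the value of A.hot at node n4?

1. n1.off = -9  [terminal]
2. n2.env = 9  [h.off * 3 + 36]
3. n3.env = 19  [B₀.env + 10]
4. n4.cnt = true  [B.env > 18]
5. n4.hot = 19  [B.env * -1 + 38]
6. n6.fin = 10  [terminal]
7. n7.fin = 15  [terminal]
8. n8.off = 12  [terminal]
9. n5.lim = 4  [f₀.fin - 6]
10. n5.tag = -3  [-3]
11. n5.depth = true  [true]
12. n10.off = -4  [terminal]
13. n9.lim = 8  [b.off + 12]
14. n9.tag = 3  [b.off + 7]
15. n9.depth = true  [true]
16. n4.key = 1  [S₀.tag + S₀.lim]
17. n3.hot = "yr"  ["yr"]
18. n11.fin = 10  [terminal]
19. n12.off = 0  [terminal]
20. n2.hot = "zz"  ["zz"]
21. n13.env = 18  [h.off * -1 + 9]
22. n14.cnt = false  [false]
23. n14.hot = 20  [B.env + 2]
24. n15.cnt = true  [A₀.cnt == false]
25. n15.hot = 0  [A₀.hot * 2 - 40]
26. n16.off = 18  [terminal]
27. n17.off = 27  [terminal]
28. n15.key = 7  [b.off - 20]
29. n14.key = 6  [A₀.hot - 14]
30. n20.env = -9  [-9]
31. n21.off = 24  [terminal]
32. n22.off = 5  [terminal]
33. n20.hot = "qz"  ["qz"]
34. n19.lim = -4  [-4]
35. n19.tag = 11  [len(B.hot) + 9]
36. n19.depth = true  [true]
37. n18.lim = 21  [S₁.tag + 10]
38. n18.tag = 29  [S₁.lim * -1 + 25]
39. n18.depth = false  [S₁.depth == false]
40. n13.hot = "kr"  ["kr"]
41. n0.lim = 22  [h.off * -2 + 4]
42. n0.tag = 15  [h.off * -1 + 6]
43. n0.depth = true  [true]

19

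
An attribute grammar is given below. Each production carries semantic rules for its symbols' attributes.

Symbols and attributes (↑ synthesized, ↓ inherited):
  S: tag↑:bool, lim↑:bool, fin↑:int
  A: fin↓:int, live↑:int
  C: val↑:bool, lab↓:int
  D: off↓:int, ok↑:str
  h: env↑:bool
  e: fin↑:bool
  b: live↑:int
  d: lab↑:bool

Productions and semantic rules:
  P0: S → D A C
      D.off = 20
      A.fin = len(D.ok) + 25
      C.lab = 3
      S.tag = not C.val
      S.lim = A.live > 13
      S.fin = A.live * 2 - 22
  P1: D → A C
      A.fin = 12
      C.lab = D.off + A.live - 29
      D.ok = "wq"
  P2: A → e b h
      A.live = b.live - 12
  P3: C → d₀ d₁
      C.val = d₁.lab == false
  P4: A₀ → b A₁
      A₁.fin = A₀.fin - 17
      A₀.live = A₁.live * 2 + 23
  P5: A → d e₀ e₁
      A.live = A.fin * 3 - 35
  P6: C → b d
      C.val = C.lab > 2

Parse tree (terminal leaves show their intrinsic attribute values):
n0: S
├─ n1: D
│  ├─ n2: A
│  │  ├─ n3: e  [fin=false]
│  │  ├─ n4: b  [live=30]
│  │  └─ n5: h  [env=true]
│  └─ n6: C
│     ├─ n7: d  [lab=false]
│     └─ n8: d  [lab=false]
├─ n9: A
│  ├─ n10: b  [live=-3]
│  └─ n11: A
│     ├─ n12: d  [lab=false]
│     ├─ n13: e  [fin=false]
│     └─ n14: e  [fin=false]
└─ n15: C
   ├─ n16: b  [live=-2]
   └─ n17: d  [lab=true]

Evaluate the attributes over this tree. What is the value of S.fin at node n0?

1. n1.off = 20  [20]
2. n2.fin = 12  [12]
3. n3.fin = false  [terminal]
4. n4.live = 30  [terminal]
5. n5.env = true  [terminal]
6. n2.live = 18  [b.live - 12]
7. n6.lab = 9  [D.off + A.live - 29]
8. n7.lab = false  [terminal]
9. n8.lab = false  [terminal]
10. n6.val = true  [d₁.lab == false]
11. n1.ok = "wq"  ["wq"]
12. n9.fin = 27  [len(D.ok) + 25]
13. n10.live = -3  [terminal]
14. n11.fin = 10  [A₀.fin - 17]
15. n12.lab = false  [terminal]
16. n13.fin = false  [terminal]
17. n14.fin = false  [terminal]
18. n11.live = -5  [A.fin * 3 - 35]
19. n9.live = 13  [A₁.live * 2 + 23]
20. n15.lab = 3  [3]
21. n16.live = -2  [terminal]
22. n17.lab = true  [terminal]
23. n15.val = true  [C.lab > 2]
24. n0.tag = false  [not C.val]
25. n0.lim = false  [A.live > 13]
26. n0.fin = 4  [A.live * 2 - 22]

4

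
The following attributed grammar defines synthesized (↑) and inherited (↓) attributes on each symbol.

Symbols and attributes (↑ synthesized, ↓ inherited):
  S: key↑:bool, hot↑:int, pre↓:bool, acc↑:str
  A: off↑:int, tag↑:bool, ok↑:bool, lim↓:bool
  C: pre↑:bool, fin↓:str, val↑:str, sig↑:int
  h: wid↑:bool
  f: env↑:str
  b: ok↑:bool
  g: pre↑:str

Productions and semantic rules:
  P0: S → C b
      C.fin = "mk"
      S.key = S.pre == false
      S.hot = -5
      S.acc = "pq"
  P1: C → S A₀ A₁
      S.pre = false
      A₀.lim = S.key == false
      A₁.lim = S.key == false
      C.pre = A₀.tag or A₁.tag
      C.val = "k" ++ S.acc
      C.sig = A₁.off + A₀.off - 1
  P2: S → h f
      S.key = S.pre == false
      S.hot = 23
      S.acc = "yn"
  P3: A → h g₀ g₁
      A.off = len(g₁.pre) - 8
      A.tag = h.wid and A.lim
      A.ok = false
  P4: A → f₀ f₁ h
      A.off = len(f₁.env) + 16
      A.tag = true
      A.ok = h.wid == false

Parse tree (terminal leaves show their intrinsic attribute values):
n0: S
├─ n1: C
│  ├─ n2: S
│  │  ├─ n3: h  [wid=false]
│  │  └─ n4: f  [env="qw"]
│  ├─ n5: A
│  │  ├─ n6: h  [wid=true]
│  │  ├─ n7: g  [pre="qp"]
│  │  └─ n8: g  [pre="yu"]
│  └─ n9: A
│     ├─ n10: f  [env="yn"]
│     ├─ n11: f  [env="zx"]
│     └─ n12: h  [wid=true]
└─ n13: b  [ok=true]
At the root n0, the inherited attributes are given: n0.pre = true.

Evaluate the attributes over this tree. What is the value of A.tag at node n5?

1. n0.pre = true  [given at root]
2. n1.fin = "mk"  ["mk"]
3. n2.pre = false  [false]
4. n3.wid = false  [terminal]
5. n4.env = "qw"  [terminal]
6. n2.key = true  [S.pre == false]
7. n2.hot = 23  [23]
8. n2.acc = "yn"  ["yn"]
9. n5.lim = false  [S.key == false]
10. n6.wid = true  [terminal]
11. n7.pre = "qp"  [terminal]
12. n8.pre = "yu"  [terminal]
13. n5.off = -6  [len(g₁.pre) - 8]
14. n5.tag = false  [h.wid and A.lim]
15. n5.ok = false  [false]
16. n9.lim = false  [S.key == false]
17. n10.env = "yn"  [terminal]
18. n11.env = "zx"  [terminal]
19. n12.wid = true  [terminal]
20. n9.off = 18  [len(f₁.env) + 16]
21. n9.tag = true  [true]
22. n9.ok = false  [h.wid == false]
23. n1.pre = true  [A₀.tag or A₁.tag]
24. n1.val = "kyn"  ["k" ++ S.acc]
25. n1.sig = 11  [A₁.off + A₀.off - 1]
26. n13.ok = true  [terminal]
27. n0.key = false  [S.pre == false]
28. n0.hot = -5  [-5]
29. n0.acc = "pq"  ["pq"]

false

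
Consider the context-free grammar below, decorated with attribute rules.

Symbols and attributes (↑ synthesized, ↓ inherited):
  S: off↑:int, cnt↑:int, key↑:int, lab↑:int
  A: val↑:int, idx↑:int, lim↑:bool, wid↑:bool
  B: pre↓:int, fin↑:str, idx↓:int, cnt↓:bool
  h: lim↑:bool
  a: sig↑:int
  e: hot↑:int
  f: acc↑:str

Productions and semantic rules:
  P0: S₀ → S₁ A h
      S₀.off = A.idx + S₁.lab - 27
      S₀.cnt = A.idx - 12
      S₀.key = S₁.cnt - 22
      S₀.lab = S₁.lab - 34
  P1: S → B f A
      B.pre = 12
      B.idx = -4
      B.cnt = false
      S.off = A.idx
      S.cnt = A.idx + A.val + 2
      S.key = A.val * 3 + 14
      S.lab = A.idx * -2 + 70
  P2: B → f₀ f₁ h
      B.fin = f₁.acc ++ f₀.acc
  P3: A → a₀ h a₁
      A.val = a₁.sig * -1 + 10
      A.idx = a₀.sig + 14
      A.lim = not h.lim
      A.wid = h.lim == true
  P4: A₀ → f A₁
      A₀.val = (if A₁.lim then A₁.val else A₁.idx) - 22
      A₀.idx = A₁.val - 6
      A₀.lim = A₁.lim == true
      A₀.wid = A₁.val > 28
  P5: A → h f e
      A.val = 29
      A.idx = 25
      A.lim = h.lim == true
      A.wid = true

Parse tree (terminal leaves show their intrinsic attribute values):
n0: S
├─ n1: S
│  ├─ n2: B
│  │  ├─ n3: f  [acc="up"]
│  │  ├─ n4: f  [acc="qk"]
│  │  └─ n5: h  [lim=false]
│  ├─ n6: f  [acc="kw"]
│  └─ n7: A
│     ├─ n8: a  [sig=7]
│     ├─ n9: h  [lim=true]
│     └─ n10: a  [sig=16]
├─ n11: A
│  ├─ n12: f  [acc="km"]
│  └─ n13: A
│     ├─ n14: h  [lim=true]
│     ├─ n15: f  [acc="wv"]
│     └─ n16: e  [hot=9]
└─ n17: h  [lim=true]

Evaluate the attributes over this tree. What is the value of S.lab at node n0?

-6

1. n2.pre = 12  [12]
2. n2.idx = -4  [-4]
3. n2.cnt = false  [false]
4. n3.acc = "up"  [terminal]
5. n4.acc = "qk"  [terminal]
6. n5.lim = false  [terminal]
7. n2.fin = "qkup"  [f₁.acc ++ f₀.acc]
8. n6.acc = "kw"  [terminal]
9. n8.sig = 7  [terminal]
10. n9.lim = true  [terminal]
11. n10.sig = 16  [terminal]
12. n7.val = -6  [a₁.sig * -1 + 10]
13. n7.idx = 21  [a₀.sig + 14]
14. n7.lim = false  [not h.lim]
15. n7.wid = true  [h.lim == true]
16. n1.off = 21  [A.idx]
17. n1.cnt = 17  [A.idx + A.val + 2]
18. n1.key = -4  [A.val * 3 + 14]
19. n1.lab = 28  [A.idx * -2 + 70]
20. n12.acc = "km"  [terminal]
21. n14.lim = true  [terminal]
22. n15.acc = "wv"  [terminal]
23. n16.hot = 9  [terminal]
24. n13.val = 29  [29]
25. n13.idx = 25  [25]
26. n13.lim = true  [h.lim == true]
27. n13.wid = true  [true]
28. n11.val = 7  [(if A₁.lim then A₁.val else A₁.idx) - 22]
29. n11.idx = 23  [A₁.val - 6]
30. n11.lim = true  [A₁.lim == true]
31. n11.wid = true  [A₁.val > 28]
32. n17.lim = true  [terminal]
33. n0.off = 24  [A.idx + S₁.lab - 27]
34. n0.cnt = 11  [A.idx - 12]
35. n0.key = -5  [S₁.cnt - 22]
36. n0.lab = -6  [S₁.lab - 34]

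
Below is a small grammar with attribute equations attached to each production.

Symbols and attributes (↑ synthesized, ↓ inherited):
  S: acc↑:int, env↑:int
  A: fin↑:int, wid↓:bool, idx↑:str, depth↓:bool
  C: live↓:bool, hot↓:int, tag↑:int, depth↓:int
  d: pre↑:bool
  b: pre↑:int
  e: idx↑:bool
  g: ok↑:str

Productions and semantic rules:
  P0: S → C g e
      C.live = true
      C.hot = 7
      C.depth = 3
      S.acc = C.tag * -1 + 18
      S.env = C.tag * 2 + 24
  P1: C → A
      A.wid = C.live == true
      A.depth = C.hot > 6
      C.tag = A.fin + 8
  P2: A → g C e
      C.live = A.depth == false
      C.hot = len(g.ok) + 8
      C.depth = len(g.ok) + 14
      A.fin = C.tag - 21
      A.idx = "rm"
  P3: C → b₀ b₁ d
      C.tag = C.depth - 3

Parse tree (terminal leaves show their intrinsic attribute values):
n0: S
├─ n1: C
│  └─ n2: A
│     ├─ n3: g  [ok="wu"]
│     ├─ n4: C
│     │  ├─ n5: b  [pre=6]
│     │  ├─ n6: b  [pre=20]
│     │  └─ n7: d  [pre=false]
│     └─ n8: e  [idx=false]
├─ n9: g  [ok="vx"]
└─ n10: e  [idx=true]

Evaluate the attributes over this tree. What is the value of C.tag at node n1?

1. n1.live = true  [true]
2. n1.hot = 7  [7]
3. n1.depth = 3  [3]
4. n2.wid = true  [C.live == true]
5. n2.depth = true  [C.hot > 6]
6. n3.ok = "wu"  [terminal]
7. n4.live = false  [A.depth == false]
8. n4.hot = 10  [len(g.ok) + 8]
9. n4.depth = 16  [len(g.ok) + 14]
10. n5.pre = 6  [terminal]
11. n6.pre = 20  [terminal]
12. n7.pre = false  [terminal]
13. n4.tag = 13  [C.depth - 3]
14. n8.idx = false  [terminal]
15. n2.fin = -8  [C.tag - 21]
16. n2.idx = "rm"  ["rm"]
17. n1.tag = 0  [A.fin + 8]
18. n9.ok = "vx"  [terminal]
19. n10.idx = true  [terminal]
20. n0.acc = 18  [C.tag * -1 + 18]
21. n0.env = 24  [C.tag * 2 + 24]

0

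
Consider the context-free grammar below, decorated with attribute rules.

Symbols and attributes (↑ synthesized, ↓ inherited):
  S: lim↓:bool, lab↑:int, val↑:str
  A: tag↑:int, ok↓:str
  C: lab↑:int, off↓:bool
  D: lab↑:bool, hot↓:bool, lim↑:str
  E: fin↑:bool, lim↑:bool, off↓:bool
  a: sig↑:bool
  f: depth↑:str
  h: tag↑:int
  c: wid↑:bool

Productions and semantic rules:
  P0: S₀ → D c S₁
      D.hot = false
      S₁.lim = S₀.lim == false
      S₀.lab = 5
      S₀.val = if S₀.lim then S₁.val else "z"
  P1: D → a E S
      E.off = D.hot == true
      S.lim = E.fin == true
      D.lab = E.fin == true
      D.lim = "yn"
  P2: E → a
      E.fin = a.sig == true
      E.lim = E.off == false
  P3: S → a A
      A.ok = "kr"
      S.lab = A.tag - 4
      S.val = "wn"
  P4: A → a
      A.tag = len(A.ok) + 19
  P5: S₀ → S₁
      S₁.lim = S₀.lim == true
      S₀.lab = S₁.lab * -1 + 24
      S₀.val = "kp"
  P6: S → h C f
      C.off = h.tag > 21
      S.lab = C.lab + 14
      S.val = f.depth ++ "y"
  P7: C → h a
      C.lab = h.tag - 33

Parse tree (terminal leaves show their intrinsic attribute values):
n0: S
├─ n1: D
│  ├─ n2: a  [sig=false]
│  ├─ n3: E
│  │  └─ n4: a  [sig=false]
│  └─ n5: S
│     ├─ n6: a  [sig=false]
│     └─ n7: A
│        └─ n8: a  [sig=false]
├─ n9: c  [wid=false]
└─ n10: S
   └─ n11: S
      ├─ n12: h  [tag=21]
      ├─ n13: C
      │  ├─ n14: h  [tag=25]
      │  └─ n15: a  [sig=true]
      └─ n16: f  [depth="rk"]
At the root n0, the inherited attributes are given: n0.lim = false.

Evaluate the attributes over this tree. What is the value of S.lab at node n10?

18

1. n0.lim = false  [given at root]
2. n1.hot = false  [false]
3. n2.sig = false  [terminal]
4. n3.off = false  [D.hot == true]
5. n4.sig = false  [terminal]
6. n3.fin = false  [a.sig == true]
7. n3.lim = true  [E.off == false]
8. n5.lim = false  [E.fin == true]
9. n6.sig = false  [terminal]
10. n7.ok = "kr"  ["kr"]
11. n8.sig = false  [terminal]
12. n7.tag = 21  [len(A.ok) + 19]
13. n5.lab = 17  [A.tag - 4]
14. n5.val = "wn"  ["wn"]
15. n1.lab = false  [E.fin == true]
16. n1.lim = "yn"  ["yn"]
17. n9.wid = false  [terminal]
18. n10.lim = true  [S₀.lim == false]
19. n11.lim = true  [S₀.lim == true]
20. n12.tag = 21  [terminal]
21. n13.off = false  [h.tag > 21]
22. n14.tag = 25  [terminal]
23. n15.sig = true  [terminal]
24. n13.lab = -8  [h.tag - 33]
25. n16.depth = "rk"  [terminal]
26. n11.lab = 6  [C.lab + 14]
27. n11.val = "rky"  [f.depth ++ "y"]
28. n10.lab = 18  [S₁.lab * -1 + 24]
29. n10.val = "kp"  ["kp"]
30. n0.lab = 5  [5]
31. n0.val = "z"  [if S₀.lim then S₁.val else "z"]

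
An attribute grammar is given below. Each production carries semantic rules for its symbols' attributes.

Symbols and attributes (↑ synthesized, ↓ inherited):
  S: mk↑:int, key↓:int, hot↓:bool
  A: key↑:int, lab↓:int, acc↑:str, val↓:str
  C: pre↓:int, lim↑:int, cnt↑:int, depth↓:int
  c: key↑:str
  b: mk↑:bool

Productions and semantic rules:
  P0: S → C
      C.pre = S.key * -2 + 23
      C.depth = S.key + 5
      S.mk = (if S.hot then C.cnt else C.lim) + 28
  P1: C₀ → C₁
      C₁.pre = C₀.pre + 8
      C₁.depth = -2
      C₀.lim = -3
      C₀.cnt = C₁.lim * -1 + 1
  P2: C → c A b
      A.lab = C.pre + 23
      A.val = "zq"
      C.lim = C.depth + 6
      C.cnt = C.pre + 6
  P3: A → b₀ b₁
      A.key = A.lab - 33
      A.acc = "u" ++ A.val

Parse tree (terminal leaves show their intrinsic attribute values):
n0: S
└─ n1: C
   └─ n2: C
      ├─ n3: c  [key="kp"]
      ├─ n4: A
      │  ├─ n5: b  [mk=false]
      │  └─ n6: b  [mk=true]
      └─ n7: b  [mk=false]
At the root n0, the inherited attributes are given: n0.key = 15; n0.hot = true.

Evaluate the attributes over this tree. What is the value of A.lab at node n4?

24

1. n0.key = 15  [given at root]
2. n0.hot = true  [given at root]
3. n1.pre = -7  [S.key * -2 + 23]
4. n1.depth = 20  [S.key + 5]
5. n2.pre = 1  [C₀.pre + 8]
6. n2.depth = -2  [-2]
7. n3.key = "kp"  [terminal]
8. n4.lab = 24  [C.pre + 23]
9. n4.val = "zq"  ["zq"]
10. n5.mk = false  [terminal]
11. n6.mk = true  [terminal]
12. n4.key = -9  [A.lab - 33]
13. n4.acc = "uzq"  ["u" ++ A.val]
14. n7.mk = false  [terminal]
15. n2.lim = 4  [C.depth + 6]
16. n2.cnt = 7  [C.pre + 6]
17. n1.lim = -3  [-3]
18. n1.cnt = -3  [C₁.lim * -1 + 1]
19. n0.mk = 25  [(if S.hot then C.cnt else C.lim) + 28]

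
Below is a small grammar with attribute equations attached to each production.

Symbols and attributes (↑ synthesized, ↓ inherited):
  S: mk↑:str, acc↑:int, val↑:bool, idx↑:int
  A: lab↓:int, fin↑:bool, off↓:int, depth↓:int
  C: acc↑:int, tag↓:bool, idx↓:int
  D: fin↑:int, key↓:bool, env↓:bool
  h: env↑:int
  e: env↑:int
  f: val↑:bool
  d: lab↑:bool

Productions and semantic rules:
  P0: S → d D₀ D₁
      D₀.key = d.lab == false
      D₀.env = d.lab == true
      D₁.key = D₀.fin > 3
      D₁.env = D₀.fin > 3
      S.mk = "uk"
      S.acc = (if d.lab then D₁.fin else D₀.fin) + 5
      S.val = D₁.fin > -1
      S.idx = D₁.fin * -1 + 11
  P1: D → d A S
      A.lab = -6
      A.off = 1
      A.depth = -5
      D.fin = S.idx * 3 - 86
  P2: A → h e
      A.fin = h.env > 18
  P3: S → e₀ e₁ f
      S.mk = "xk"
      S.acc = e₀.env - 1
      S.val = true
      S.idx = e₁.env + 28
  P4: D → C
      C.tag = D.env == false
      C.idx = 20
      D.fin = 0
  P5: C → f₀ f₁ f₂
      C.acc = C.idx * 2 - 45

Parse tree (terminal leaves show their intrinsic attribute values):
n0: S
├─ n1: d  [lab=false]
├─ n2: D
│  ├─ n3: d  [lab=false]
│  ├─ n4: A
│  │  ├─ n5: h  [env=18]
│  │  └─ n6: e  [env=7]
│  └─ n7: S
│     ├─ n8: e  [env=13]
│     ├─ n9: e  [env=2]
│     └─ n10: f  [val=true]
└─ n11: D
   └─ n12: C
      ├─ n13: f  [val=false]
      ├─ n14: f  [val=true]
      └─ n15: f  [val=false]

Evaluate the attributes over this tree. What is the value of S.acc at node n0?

9

1. n1.lab = false  [terminal]
2. n2.key = true  [d.lab == false]
3. n2.env = false  [d.lab == true]
4. n3.lab = false  [terminal]
5. n4.lab = -6  [-6]
6. n4.off = 1  [1]
7. n4.depth = -5  [-5]
8. n5.env = 18  [terminal]
9. n6.env = 7  [terminal]
10. n4.fin = false  [h.env > 18]
11. n8.env = 13  [terminal]
12. n9.env = 2  [terminal]
13. n10.val = true  [terminal]
14. n7.mk = "xk"  ["xk"]
15. n7.acc = 12  [e₀.env - 1]
16. n7.val = true  [true]
17. n7.idx = 30  [e₁.env + 28]
18. n2.fin = 4  [S.idx * 3 - 86]
19. n11.key = true  [D₀.fin > 3]
20. n11.env = true  [D₀.fin > 3]
21. n12.tag = false  [D.env == false]
22. n12.idx = 20  [20]
23. n13.val = false  [terminal]
24. n14.val = true  [terminal]
25. n15.val = false  [terminal]
26. n12.acc = -5  [C.idx * 2 - 45]
27. n11.fin = 0  [0]
28. n0.mk = "uk"  ["uk"]
29. n0.acc = 9  [(if d.lab then D₁.fin else D₀.fin) + 5]
30. n0.val = true  [D₁.fin > -1]
31. n0.idx = 11  [D₁.fin * -1 + 11]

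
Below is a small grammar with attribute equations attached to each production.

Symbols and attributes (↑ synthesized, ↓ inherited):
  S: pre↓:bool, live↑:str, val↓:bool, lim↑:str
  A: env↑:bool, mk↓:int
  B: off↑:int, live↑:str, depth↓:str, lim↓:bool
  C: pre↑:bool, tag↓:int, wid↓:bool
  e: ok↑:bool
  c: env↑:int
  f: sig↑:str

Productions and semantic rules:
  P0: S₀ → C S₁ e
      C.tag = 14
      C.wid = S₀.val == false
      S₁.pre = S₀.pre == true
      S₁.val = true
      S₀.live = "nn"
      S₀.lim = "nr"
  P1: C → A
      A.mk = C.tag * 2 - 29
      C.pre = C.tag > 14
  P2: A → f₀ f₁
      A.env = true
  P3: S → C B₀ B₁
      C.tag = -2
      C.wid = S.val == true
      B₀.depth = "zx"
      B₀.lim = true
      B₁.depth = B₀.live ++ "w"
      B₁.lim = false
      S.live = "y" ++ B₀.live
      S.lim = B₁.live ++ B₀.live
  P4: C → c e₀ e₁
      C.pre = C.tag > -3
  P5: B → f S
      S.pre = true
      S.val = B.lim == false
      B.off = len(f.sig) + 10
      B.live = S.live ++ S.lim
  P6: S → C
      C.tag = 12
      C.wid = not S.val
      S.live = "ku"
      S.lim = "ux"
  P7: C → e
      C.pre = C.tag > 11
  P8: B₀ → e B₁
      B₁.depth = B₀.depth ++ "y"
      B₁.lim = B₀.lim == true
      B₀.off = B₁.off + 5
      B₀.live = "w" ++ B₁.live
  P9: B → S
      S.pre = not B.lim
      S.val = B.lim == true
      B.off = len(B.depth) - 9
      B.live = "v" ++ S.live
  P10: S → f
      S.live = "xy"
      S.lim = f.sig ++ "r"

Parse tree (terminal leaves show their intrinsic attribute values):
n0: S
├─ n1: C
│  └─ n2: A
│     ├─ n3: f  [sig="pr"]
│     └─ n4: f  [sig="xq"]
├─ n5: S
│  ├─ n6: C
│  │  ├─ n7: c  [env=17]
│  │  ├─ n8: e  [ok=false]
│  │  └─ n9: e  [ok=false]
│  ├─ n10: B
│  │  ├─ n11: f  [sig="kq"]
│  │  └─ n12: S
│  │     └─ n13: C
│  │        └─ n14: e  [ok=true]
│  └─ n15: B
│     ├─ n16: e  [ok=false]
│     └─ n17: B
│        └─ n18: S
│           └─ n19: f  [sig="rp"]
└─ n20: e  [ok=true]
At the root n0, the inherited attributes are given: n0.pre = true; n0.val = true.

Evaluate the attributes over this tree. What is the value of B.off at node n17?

-3

1. n0.pre = true  [given at root]
2. n0.val = true  [given at root]
3. n1.tag = 14  [14]
4. n1.wid = false  [S₀.val == false]
5. n2.mk = -1  [C.tag * 2 - 29]
6. n3.sig = "pr"  [terminal]
7. n4.sig = "xq"  [terminal]
8. n2.env = true  [true]
9. n1.pre = false  [C.tag > 14]
10. n5.pre = true  [S₀.pre == true]
11. n5.val = true  [true]
12. n6.tag = -2  [-2]
13. n6.wid = true  [S.val == true]
14. n7.env = 17  [terminal]
15. n8.ok = false  [terminal]
16. n9.ok = false  [terminal]
17. n6.pre = true  [C.tag > -3]
18. n10.depth = "zx"  ["zx"]
19. n10.lim = true  [true]
20. n11.sig = "kq"  [terminal]
21. n12.pre = true  [true]
22. n12.val = false  [B.lim == false]
23. n13.tag = 12  [12]
24. n13.wid = true  [not S.val]
25. n14.ok = true  [terminal]
26. n13.pre = true  [C.tag > 11]
27. n12.live = "ku"  ["ku"]
28. n12.lim = "ux"  ["ux"]
29. n10.off = 12  [len(f.sig) + 10]
30. n10.live = "kuux"  [S.live ++ S.lim]
31. n15.depth = "kuuxw"  [B₀.live ++ "w"]
32. n15.lim = false  [false]
33. n16.ok = false  [terminal]
34. n17.depth = "kuuxwy"  [B₀.depth ++ "y"]
35. n17.lim = false  [B₀.lim == true]
36. n18.pre = true  [not B.lim]
37. n18.val = false  [B.lim == true]
38. n19.sig = "rp"  [terminal]
39. n18.live = "xy"  ["xy"]
40. n18.lim = "rpr"  [f.sig ++ "r"]
41. n17.off = -3  [len(B.depth) - 9]
42. n17.live = "vxy"  ["v" ++ S.live]
43. n15.off = 2  [B₁.off + 5]
44. n15.live = "wvxy"  ["w" ++ B₁.live]
45. n5.live = "ykuux"  ["y" ++ B₀.live]
46. n5.lim = "wvxykuux"  [B₁.live ++ B₀.live]
47. n20.ok = true  [terminal]
48. n0.live = "nn"  ["nn"]
49. n0.lim = "nr"  ["nr"]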